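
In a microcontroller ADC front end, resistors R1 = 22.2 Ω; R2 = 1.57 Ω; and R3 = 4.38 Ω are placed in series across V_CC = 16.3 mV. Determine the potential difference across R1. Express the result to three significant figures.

Total series resistance ΣR = 22.2 + 1.57 + 4.38 = 28.15 Ω.
Voltage divider: V = V_CC · (22.20 / 28.15) = 16.3 × 0.7886 = 12.85 mV.

V ≈ 12.9 mV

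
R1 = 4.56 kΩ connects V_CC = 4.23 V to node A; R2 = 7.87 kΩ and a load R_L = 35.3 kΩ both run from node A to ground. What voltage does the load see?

R2 ‖ R_L = (7.87 × 35.3)/(7.87 + 35.3) = 6.435 kΩ.
Voltage divider with the loaded lower leg: V_out = 4.23 × 6.435/(4.56 + 6.435) = 4.23 × 0.5853 = 2.476 V.

V_out ≈ 2.48 V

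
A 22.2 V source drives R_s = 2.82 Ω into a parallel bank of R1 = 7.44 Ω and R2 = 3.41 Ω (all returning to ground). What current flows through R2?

I ≈ 2.95 A

Equivalent of the parallel group: R_p = 2.338 Ω.
Node voltage V_A = V_s · R_p/(R_s + R_p) = 22.2 × 0.4533 = 10.06 V.
I(R2) = V_A / R2 = 10.06/3.41 = 2.951 A.
(Check via current divider: I_total = 4.304 A; share G_k/ΣG = 0.6857 → same result.)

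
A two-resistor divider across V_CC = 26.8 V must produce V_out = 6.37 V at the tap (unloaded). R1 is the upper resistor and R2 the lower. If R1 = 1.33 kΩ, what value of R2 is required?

The divider ratio is R2/(R1+R2) = 6.37/26.8 = 0.2377.
So R2 = R1 · V_out/(V_CC − V_out) = 1.33 × 6.37/(26.8 − 6.37) = 1.33 × 0.3118 = 0.4147 kΩ.

R2 ≈ 0.415 kΩ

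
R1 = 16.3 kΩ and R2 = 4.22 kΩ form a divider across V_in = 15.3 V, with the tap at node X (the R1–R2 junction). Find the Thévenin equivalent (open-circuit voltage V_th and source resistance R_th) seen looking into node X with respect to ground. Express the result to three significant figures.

V_th ≈ 3.15 V, R_th ≈ 3.35 kΩ

Open-circuit (no load on X): V_th = V_in · R2/(R1 + R2) = 15.3 × 4.22/(16.30 + 4.22) = 3.146 V.
With V_in suppressed (replaced by a short), R_th = R1 ‖ R2 = (16.30 × 4.22)/(16.30 + 4.22) = 3.352 kΩ.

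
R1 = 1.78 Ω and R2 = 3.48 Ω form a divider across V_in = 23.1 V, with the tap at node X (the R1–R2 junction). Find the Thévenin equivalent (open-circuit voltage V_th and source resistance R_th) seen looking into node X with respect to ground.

V_th ≈ 15.3 V, R_th ≈ 1.18 Ω

With X open, the divider is unloaded: V_th = 23.1 × 3.48/5.260 = 15.28 V.
Looking into X with the source shorted: R_th = R1·R2/(R1+R2) = 1.780 × 3.48/5.260 = 1.178 Ω.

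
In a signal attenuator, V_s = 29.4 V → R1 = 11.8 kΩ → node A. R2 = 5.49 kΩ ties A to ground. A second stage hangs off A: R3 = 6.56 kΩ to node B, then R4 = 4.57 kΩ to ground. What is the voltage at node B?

V_B ≈ 2.87 V

Looking into the second stage from A: R3 + R4 = 11.13 kΩ appears in parallel with R2.
Effective lower resistance at A: R2 ‖ 11.13 = 3.677 kΩ.
V_A = 29.4 × 3.677/(11.8 + 3.677) = 6.984 V.
Stage 2 is unloaded, so V_B = V_A · R4/(R3+R4) = 6.984 × 4.57/11.13 = 2.868 V.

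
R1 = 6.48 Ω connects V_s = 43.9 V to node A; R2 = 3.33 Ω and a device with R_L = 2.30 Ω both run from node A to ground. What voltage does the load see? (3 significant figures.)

V_out ≈ 7.62 V

First combine the lower leg with the load: R2 ‖ R_L = 1.360 Ω.
Now apply the divider: V_out = 43.9 × 0.1735 = 7.617 V.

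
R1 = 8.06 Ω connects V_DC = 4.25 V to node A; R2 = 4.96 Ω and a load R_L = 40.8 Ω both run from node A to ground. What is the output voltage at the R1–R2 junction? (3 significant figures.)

V_out ≈ 1.51 V

R2 ‖ R_L = (4.96 × 40.8)/(4.96 + 40.8) = 4.422 Ω.
Now apply the divider: V_out = 4.25 × 0.3543 = 1.506 V.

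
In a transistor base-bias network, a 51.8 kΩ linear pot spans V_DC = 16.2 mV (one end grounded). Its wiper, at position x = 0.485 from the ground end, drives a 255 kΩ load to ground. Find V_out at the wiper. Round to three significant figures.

V_out ≈ 7.48 mV

Lower segment x·R_p = 25.12 kΩ; upper segment (1−x)·R_p = 26.68 kΩ.
Lower segment in parallel with the load: 25.12 ‖ 255 = 22.87 kΩ.
Then V_out = V_DC · 22.87/(26.68 + 22.87) = 7.478 mV.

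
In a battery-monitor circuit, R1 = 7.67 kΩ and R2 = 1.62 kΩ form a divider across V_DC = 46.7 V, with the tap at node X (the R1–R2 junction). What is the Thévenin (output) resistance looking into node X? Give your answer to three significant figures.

R_th ≈ 1.34 kΩ

With V_DC suppressed (replaced by a short), R_th = R1 ‖ R2 = (7.670 × 1.62)/(7.670 + 1.62) = 1.338 kΩ.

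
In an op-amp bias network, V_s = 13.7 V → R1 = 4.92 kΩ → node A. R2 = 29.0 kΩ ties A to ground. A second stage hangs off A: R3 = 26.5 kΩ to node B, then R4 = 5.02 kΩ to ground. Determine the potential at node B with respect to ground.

V_B ≈ 1.65 V

Node A sees R2 in parallel with the series input of stage 2, R3 + R4 = 31.52 kΩ.
Effective lower resistance at A: R2 ‖ 31.52 = 15.10 kΩ.
V_A = 13.7 × 15.10/(4.92 + 15.10) = 10.33 V.
V_B = V_A × 0.1593 = 1.646 V.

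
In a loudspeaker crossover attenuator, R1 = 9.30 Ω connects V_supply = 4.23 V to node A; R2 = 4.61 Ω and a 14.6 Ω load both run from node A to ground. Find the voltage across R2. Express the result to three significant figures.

The load sits in parallel with R2, giving an effective lower resistance R2' = R2·R_L/(R2+R_L) = 3.504 Ω.
Then V_out = V_supply · R2'/(R1 + R2') = 4.23 × 3.504/12.80 = 1.158 V.
(Unloaded it would be 1.40 V; the load pulls it down.)

V_out ≈ 1.16 V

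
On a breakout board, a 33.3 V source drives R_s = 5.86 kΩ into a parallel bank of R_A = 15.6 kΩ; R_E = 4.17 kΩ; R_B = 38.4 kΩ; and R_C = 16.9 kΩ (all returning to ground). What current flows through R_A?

Equivalent of the parallel group: R_p = 2.570 kΩ.
Node voltage V_A = V_CC · R_p/(R_s + R_p) = 33.3 × 0.3049 = 10.15 V.
I(R_A) = V_A / R_A = 10.15/15.6 = 0.6507 mA.
(Equivalently: I_total = 3.950 mA, then current-divider fraction G_k/ΣG = 0.1647.)

I ≈ 0.651 mA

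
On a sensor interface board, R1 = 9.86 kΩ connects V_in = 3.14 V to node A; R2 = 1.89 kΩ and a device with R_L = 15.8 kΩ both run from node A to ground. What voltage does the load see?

First combine the lower leg with the load: R2 ‖ R_L = 1.688 kΩ.
Then V_out = V_in · R2'/(R1 + R2') = 3.14 × 1.688/11.55 = 0.4590 V.
(Unloaded it would be 0.505 V; the load pulls it down.)

V_out ≈ 0.459 V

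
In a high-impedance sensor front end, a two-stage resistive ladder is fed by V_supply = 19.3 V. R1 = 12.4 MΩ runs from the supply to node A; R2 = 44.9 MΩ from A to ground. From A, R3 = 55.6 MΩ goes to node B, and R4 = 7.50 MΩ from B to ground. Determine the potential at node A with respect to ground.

V_A ≈ 13.1 V

Node A sees R2 in parallel with the series input of stage 2, R3 + R4 = 63.10 MΩ.
R2 ‖ (R3+R4) = 26.23 MΩ.
First divider: V_A = V_supply · 26.23/(12.4 + 26.23) = 13.11 V.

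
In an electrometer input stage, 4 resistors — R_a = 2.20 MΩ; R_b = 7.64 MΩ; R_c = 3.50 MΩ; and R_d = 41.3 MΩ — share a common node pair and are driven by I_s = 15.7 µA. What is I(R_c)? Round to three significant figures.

Total conductance ΣG = 1/2.20 + 1/7.64 + 1/3.50 + 1/41.3 = 0.8954 (units of 1/MΩ).
By the current-divider rule, I = I_s · G_k/ΣG = 15.7 × 0.3191 = 5.010 µA.

I ≈ 5.01 µA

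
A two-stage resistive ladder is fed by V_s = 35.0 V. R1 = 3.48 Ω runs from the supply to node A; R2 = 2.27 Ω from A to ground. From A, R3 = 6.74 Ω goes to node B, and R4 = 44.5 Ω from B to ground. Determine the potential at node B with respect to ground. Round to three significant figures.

V_B ≈ 11.7 V

Looking into the second stage from A: R3 + R4 = 51.24 Ω appears in parallel with R2.
R2 ‖ (R3+R4) = 2.174 Ω.
First divider: V_A = V_s · 2.174/(3.48 + 2.174) = 13.46 V.
Then the unloaded second divider: V_B = V_A × R4/(R3+R4) = 13.46 × 0.8685 = 11.69 V.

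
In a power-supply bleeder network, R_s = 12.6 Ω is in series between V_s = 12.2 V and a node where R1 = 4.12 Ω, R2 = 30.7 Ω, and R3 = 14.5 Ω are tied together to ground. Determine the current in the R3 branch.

I ≈ 0.158 A

Parallel bank: R_p = 1/(1/4.12 + 1/30.7 + 1/14.5) = 2.905 Ω.
Node voltage V_A = V_s · R_p/(R_s + R_p) = 12.2 × 0.1873 = 2.286 V.
Branch current I = V_A/R3 = 2.286/14.5 = 0.1576 A.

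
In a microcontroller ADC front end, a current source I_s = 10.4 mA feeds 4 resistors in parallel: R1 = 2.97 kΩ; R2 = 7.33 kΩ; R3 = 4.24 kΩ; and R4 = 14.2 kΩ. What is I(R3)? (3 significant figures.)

ΣG = 1/2.97 + 1/7.33 + 1/4.24 + 1/14.2 = 0.7794.
R3 takes the fraction G_k/ΣG = 0.2358/0.7794 = 0.3026, so I = 10.4 × 0.3026 = 3.147 mA.

I ≈ 3.15 mA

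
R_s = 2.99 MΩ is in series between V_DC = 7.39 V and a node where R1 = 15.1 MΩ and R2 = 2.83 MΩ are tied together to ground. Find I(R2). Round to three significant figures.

Combine the parallel branches: R_p = (1/15.1 + 1/2.83)⁻¹ = 2.383 MΩ.
V_A = 7.39 × 2.383/5.373 = 3.278 V.
I(R2) = V_A / R2 = 3.278/2.83 = 1.158 µA.
(Equivalently: I_total = 1.375 µA, then current-divider fraction G_k/ΣG = 0.8422.)

I ≈ 1.16 µA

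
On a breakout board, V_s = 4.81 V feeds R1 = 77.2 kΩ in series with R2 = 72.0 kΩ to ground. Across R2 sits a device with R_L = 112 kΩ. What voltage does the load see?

V_out ≈ 1.74 V

First combine the lower leg with the load: R2 ‖ R_L = 43.83 kΩ.
Voltage divider with the loaded lower leg: V_out = 4.81 × 43.83/(77.2 + 43.83) = 4.81 × 0.3621 = 1.742 V.
(Unloaded it would be 2.32 V; the load pulls it down.)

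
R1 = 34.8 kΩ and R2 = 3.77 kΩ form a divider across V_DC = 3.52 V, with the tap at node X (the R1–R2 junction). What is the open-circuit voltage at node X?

V_th is the unloaded tap voltage: V_DC · R2/(R1+R2) = 3.52 × 0.09774 = 0.3441 V.

V_th ≈ 0.344 V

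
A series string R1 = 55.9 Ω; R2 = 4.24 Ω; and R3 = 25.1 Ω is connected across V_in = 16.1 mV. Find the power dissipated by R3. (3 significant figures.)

P ≈ 0.895 µW

ΣR = 85.24 Ω → I = 16.1/85.24 = 0.1889 mA.
P = I²R = 0.03568 × 25.1 = 0.8954 µW.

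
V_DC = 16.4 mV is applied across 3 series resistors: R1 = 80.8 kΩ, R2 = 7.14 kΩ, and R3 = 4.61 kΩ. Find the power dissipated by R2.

P ≈ 0.224 nW

Series current I = V_DC/ΣR = 16.4/92.55 = 0.1772 µA.
P = I²R = 0.03140 × 7.14 = 0.2242 nW.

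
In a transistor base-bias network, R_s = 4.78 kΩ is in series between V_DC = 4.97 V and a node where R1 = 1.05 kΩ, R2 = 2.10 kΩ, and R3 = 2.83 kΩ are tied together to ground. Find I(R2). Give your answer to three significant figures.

Parallel bank: R_p = 1/(1/1.05 + 1/2.10 + 1/2.83) = 0.5612 kΩ.
V_A = 4.97 × 0.5612/5.341 = 0.5222 V.
Branch current I = V_A/R2 = 0.5222/2.10 = 0.2487 mA.

I ≈ 0.249 mA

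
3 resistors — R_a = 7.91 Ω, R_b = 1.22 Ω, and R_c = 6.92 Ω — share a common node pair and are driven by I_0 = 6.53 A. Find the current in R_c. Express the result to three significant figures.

I ≈ 0.865 A

ΣG = 1/7.91 + 1/1.22 + 1/6.92 = 1.091.
Current divider: I(R_c) = I_0 · G_k/ΣG = 6.53 × (0.1445/1.091) = 6.53 × 0.1325 = 0.8652 A.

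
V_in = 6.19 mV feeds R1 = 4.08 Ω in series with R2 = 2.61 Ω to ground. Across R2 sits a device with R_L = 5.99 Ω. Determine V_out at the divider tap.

V_out ≈ 1.91 mV

The load sits in parallel with R2, giving an effective lower resistance R2' = R2·R_L/(R2+R_L) = 1.818 Ω.
Now apply the divider: V_out = 6.19 × 0.3082 = 1.908 mV.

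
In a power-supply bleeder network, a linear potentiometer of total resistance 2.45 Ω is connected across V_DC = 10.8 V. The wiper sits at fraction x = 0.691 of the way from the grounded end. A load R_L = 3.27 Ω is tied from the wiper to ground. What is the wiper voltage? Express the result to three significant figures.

The pot divides into 0.7571 Ω above the wiper and 1.693 Ω below.
Lower segment in parallel with the load: 1.693 ‖ 3.27 = 1.115 Ω.
V_out = 10.8 × 1.115/(0.7571 + 1.115) = 6.434 V.
(Unloaded: V_out = x·V_DC = 7.46 V.)

V_out ≈ 6.43 V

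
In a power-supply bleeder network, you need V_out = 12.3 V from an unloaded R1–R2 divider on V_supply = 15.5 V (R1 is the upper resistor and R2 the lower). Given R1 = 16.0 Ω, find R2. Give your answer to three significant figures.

R2 ≈ 61.5 Ω

Required fraction k = V_out/V_supply = 0.7935.
So R2 = R1 · V_out/(V_supply − V_out) = 16.0 × 12.3/(15.5 − 12.3) = 16.0 × 3.844 = 61.50 Ω.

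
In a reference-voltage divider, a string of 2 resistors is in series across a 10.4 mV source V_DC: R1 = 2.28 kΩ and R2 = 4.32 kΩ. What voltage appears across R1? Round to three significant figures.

Total series resistance ΣR = 2.28 + 4.32 = 6.600 kΩ.
V = V_DC · R/ΣR = 10.4 × 0.3455 = 3.593 mV.

V ≈ 3.59 mV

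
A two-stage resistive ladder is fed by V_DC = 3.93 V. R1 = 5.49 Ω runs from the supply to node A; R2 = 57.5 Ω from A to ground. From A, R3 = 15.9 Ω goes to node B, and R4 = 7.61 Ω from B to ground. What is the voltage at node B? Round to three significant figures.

The second stage (R3 + R4 = 23.51 Ω) loads node A in parallel with R2.
R2 ‖ (R3+R4) = 16.69 Ω.
V_A = 3.93 × 16.69/(5.49 + 16.69) = 2.957 V.
Stage 2 is unloaded, so V_B = V_A · R4/(R3+R4) = 2.957 × 7.61/23.51 = 0.9572 V.

V_B ≈ 0.957 V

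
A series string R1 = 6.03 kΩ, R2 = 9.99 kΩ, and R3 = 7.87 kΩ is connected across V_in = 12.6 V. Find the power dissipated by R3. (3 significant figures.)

P ≈ 2.19 mW

ΣR = 23.89 kΩ → I = 12.6/23.89 = 0.5274 mA.
P = I²R = 0.2782 × 7.87 = 2.189 mW.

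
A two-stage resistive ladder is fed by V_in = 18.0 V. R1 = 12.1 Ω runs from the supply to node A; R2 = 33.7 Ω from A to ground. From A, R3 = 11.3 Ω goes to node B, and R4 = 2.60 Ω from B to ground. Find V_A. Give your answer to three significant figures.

V_A ≈ 8.07 V

Looking into the second stage from A: R3 + R4 = 13.90 Ω appears in parallel with R2.
R2 ‖ (R3+R4) = 9.841 Ω.
So V_A = 18.0 × 0.4485 = 8.073 V.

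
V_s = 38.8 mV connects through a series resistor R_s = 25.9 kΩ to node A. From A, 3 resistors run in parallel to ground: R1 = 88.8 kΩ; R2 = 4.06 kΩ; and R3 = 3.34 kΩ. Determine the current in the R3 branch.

I ≈ 0.753 µA

Equivalent of the parallel group: R_p = 1.795 kΩ.
Node voltage V_A = V_s · R_p/(R_s + R_p) = 38.8 × 0.06483 = 2.515 mV.
I(R3) = V_A / R3 = 2.515/3.34 = 0.7531 µA.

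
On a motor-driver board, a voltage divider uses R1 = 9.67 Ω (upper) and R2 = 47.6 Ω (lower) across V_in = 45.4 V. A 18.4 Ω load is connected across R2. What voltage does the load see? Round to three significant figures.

R2 ‖ R_L = (47.6 × 18.4)/(47.6 + 18.4) = 13.27 Ω.
Now apply the divider: V_out = 45.4 × 0.5785 = 26.26 V.

V_out ≈ 26.3 V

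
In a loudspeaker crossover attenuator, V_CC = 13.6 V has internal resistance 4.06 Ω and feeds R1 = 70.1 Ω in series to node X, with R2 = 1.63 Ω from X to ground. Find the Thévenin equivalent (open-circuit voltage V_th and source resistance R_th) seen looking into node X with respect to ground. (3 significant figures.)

V_th ≈ 0.292 V, R_th ≈ 1.59 Ω

R1' = 4.06 + 70.1 = 74.16 Ω (source resistance + R1).
With X open, the divider is unloaded: V_th = 13.6 × 1.63/75.79 = 0.2925 V.
Zeroing V_CC shorts the top of R1' to ground, so R_th = R1' ‖ R2 = 1.595 Ω.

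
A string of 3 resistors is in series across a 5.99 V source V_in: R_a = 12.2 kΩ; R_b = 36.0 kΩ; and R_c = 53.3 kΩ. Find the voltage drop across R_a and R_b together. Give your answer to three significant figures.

V ≈ 2.84 V

Total series resistance ΣR = 12.2 + 36.0 + 53.3 = 101.5 kΩ.
R_{R_a..R_b} = 12.2 + 36.0 = 48.20 kΩ.
Voltage divider: V = V_in · (48.20 / 101.5) = 5.99 × 0.4749 = 2.845 V.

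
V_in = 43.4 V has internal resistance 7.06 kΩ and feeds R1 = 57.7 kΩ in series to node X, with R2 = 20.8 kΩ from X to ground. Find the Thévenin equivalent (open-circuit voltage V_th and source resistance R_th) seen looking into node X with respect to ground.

V_th ≈ 10.6 V, R_th ≈ 15.7 kΩ

R1' = 7.06 + 57.7 = 64.76 kΩ (source resistance + R1).
V_th is the unloaded tap voltage: V_in · R2/(R1'+R2) = 43.4 × 0.2431 = 10.55 V.
With V_in suppressed (replaced by a short), R_th = R1' ‖ R2 = (64.76 × 20.8)/(64.76 + 20.8) = 15.74 kΩ.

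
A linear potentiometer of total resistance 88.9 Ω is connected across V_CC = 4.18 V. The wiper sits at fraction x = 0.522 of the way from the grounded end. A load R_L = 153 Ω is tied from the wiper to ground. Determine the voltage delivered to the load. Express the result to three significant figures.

V_out ≈ 1.91 V

The pot divides into 42.49 Ω above the wiper and 46.41 Ω below.
Lower segment in parallel with the load: 46.41 ‖ 153 = 35.61 Ω.
V_out = 4.18 × 35.61/(42.49 + 35.61) = 1.906 V.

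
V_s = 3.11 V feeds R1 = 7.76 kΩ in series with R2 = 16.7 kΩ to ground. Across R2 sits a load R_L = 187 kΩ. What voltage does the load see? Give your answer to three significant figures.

R2 ‖ R_L = (16.7 × 187)/(16.7 + 187) = 15.33 kΩ.
Then V_out = V_s · R2'/(R1 + R2') = 3.11 × 15.33/23.09 = 2.065 V.

V_out ≈ 2.06 V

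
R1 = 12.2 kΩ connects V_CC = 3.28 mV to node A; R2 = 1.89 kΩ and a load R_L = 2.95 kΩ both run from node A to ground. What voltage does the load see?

V_out ≈ 0.283 mV

The load sits in parallel with R2, giving an effective lower resistance R2' = R2·R_L/(R2+R_L) = 1.152 kΩ.
Then V_out = V_CC · R2'/(R1 + R2') = 3.28 × 1.152/13.35 = 0.2830 mV.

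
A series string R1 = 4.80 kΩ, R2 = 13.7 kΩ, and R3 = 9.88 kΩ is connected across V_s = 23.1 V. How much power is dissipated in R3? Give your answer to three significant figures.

P ≈ 6.55 mW

Series current I = V_s/ΣR = 23.1/28.38 = 0.8140 mA.
P(R3) = I²·R3 = (0.8140)² × 9.88 = 6.546 mW.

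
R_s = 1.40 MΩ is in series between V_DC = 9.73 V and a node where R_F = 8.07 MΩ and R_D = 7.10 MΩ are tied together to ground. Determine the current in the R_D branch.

I ≈ 1.00 µA

Equivalent of the parallel group: R_p = 3.777 MΩ.
V_A = 9.73 × 3.777/5.177 = 7.099 V.
I(R_D) = V_A / R_D = 7.099/7.10 = 0.9998 µA.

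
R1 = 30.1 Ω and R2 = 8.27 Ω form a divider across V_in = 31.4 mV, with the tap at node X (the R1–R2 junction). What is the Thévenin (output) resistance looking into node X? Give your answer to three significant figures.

Looking into X with the source shorted: R_th = R1·R2/(R1+R2) = 30.10 × 8.27/38.37 = 6.488 Ω.

R_th ≈ 6.49 Ω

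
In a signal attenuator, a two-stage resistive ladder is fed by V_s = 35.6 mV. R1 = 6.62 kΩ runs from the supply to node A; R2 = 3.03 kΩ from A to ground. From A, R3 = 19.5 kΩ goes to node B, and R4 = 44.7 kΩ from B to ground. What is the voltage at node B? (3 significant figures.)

Node A sees R2 in parallel with the series input of stage 2, R3 + R4 = 64.20 kΩ.
R2 ‖ (R3+R4) = 2.893 kΩ.
V_A = 35.6 × 2.893/(6.62 + 2.893) = 10.83 mV.
Stage 2 is unloaded, so V_B = V_A · R4/(R3+R4) = 10.83 × 44.7/64.20 = 7.539 mV.

V_B ≈ 7.54 mV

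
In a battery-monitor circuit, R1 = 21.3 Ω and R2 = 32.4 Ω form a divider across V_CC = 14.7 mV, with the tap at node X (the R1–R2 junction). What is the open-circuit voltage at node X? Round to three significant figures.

V_th is the unloaded tap voltage: V_CC · R2/(R1+R2) = 14.7 × 0.6034 = 8.869 mV.

V_th ≈ 8.87 mV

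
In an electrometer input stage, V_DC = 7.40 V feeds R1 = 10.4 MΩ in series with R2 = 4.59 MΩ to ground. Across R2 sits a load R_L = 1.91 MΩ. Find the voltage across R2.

V_out ≈ 0.850 V

First combine the lower leg with the load: R2 ‖ R_L = 1.349 MΩ.
Now apply the divider: V_out = 7.40 × 0.1148 = 0.8495 V.
(Unloaded it would be 2.27 V; the load pulls it down.)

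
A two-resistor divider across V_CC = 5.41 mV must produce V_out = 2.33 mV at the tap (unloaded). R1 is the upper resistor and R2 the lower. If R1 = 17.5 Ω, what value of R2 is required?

R2 ≈ 13.2 Ω

Required fraction k = V_out/V_CC = 0.4307.
So R2 = R1 · V_out/(V_CC − V_out) = 17.5 × 2.33/(5.41 − 2.33) = 17.5 × 0.7565 = 13.24 Ω.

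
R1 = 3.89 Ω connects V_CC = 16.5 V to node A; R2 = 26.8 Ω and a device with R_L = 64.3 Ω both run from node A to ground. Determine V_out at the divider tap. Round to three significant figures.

V_out ≈ 13.7 V

First combine the lower leg with the load: R2 ‖ R_L = 18.92 Ω.
Then V_out = V_CC · R2'/(R1 + R2') = 16.5 × 18.92/22.81 = 13.69 V.
(Unloaded it would be 14.4 V; the load pulls it down.)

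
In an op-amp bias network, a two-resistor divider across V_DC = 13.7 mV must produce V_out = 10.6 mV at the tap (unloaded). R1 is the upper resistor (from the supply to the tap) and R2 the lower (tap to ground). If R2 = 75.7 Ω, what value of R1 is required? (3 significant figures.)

R1 ≈ 22.1 Ω

The divider ratio is R2/(R1+R2) = 10.6/13.7 = 0.7737.
R1 = R2·(1/k − 1) = 75.7 × 0.2925 = 22.14 Ω.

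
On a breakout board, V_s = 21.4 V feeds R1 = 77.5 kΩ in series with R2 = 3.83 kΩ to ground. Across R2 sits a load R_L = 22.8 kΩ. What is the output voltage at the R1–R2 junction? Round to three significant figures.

First combine the lower leg with the load: R2 ‖ R_L = 3.279 kΩ.
Then V_out = V_s · R2'/(R1 + R2') = 21.4 × 3.279/80.78 = 0.8687 V.

V_out ≈ 0.869 V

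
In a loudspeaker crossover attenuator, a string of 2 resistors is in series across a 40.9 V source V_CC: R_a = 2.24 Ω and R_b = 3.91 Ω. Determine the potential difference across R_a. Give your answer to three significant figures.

V ≈ 14.9 V

ΣR = 2.24 + 3.91 = 6.150 Ω.
Voltage divider: V = V_CC · (2.240 / 6.150) = 40.9 × 0.3642 = 14.90 V.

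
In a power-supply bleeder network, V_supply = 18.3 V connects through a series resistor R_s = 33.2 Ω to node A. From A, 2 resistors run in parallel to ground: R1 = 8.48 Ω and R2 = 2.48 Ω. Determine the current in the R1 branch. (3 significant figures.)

I ≈ 0.118 A

Equivalent of the parallel group: R_p = 1.919 Ω.
V_A by voltage divider: V_A = 18.3 × 1.919/(33.2 + 1.919) = 0.9999 V.
I(R1) = V_A / R1 = 0.9999/8.48 = 0.1179 A.
(Check via current divider: I_total = 0.5211 A; share G_k/ΣG = 0.2263 → same result.)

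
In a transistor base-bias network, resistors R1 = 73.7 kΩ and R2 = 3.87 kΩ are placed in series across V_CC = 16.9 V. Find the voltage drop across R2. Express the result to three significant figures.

ΣR = 73.7 + 3.87 = 77.57 kΩ.
Voltage divider: V = V_CC · (3.870 / 77.57) = 16.9 × 0.04989 = 0.8431 V.

V ≈ 0.843 V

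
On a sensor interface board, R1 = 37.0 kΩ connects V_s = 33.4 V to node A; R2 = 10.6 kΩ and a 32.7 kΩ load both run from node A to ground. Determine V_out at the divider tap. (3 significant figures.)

First combine the lower leg with the load: R2 ‖ R_L = 8.005 kΩ.
Then V_out = V_s · R2'/(R1 + R2') = 33.4 × 8.005/45.01 = 5.941 V.

V_out ≈ 5.94 V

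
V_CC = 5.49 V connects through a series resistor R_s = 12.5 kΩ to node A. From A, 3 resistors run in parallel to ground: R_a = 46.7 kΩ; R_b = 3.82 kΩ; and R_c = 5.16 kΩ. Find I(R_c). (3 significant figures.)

I ≈ 0.153 mA

Parallel bank: R_p = 1/(1/46.7 + 1/3.82 + 1/5.16) = 2.096 kΩ.
V_A by voltage divider: V_A = 5.49 × 2.096/(12.5 + 2.096) = 0.7885 V.
Branch current I = V_A/R_c = 0.7885/5.16 = 0.1528 mA.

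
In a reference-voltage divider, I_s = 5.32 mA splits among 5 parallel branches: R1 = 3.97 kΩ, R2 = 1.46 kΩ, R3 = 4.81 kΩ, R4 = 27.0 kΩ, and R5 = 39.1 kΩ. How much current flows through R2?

ΣG = 1/3.97 + 1/1.46 + 1/4.81 + 1/27.0 + 1/39.1 = 1.207.
By the current-divider rule, I = I_s · G_k/ΣG = 5.32 × 0.5673 = 3.018 mA.

I ≈ 3.02 mA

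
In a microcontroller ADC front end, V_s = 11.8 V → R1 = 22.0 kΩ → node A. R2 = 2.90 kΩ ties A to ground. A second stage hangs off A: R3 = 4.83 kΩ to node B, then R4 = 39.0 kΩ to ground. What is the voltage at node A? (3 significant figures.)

V_A ≈ 1.30 V

Looking into the second stage from A: R3 + R4 = 43.83 kΩ appears in parallel with R2.
Effective lower resistance at A: R2 ‖ 43.83 = 2.720 kΩ.
First divider: V_A = V_s · 2.720/(22.0 + 2.720) = 1.298 V.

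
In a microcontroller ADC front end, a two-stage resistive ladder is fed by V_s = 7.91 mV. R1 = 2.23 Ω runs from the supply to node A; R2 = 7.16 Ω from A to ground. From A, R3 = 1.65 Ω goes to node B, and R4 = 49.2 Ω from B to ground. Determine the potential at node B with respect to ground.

Looking into the second stage from A: R3 + R4 = 50.85 Ω appears in parallel with R2.
R2 ‖ (R3+R4) = 6.276 Ω.
First divider: V_A = V_s · 6.276/(2.23 + 6.276) = 5.836 mV.
Stage 2 is unloaded, so V_B = V_A · R4/(R3+R4) = 5.836 × 49.2/50.85 = 5.647 mV.

V_B ≈ 5.65 mV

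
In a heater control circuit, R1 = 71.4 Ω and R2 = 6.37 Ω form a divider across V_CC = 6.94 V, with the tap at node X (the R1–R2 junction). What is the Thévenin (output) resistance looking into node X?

With V_CC suppressed (replaced by a short), R_th = R1 ‖ R2 = (71.40 × 6.37)/(71.40 + 6.37) = 5.848 Ω.

R_th ≈ 5.85 Ω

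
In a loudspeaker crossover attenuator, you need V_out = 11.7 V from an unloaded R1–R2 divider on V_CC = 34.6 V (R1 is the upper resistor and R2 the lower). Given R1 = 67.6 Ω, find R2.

Required fraction k = V_out/V_CC = 0.3382.
Rearranging, R2 = R1·k/(1−k) = 67.6 × 0.5109 = 34.54 Ω.

R2 ≈ 34.5 Ω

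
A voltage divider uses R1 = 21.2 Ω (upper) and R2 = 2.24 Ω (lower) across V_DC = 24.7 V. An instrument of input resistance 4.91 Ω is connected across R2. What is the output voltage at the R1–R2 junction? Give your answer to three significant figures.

V_out ≈ 1.67 V

R2 ‖ R_L = (2.24 × 4.91)/(2.24 + 4.91) = 1.538 Ω.
Now apply the divider: V_out = 24.7 × 0.06765 = 1.671 V.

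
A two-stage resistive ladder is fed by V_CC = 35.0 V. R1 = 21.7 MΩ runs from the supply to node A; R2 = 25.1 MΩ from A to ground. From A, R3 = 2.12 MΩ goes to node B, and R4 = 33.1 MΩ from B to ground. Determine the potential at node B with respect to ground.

V_B ≈ 13.3 V

Node A sees R2 in parallel with the series input of stage 2, R3 + R4 = 35.22 MΩ.
R2 ‖ (R3+R4) = 14.66 MΩ.
So V_A = 35.0 × 0.4031 = 14.11 V.
Stage 2 is unloaded, so V_B = V_A · R4/(R3+R4) = 14.11 × 33.1/35.22 = 13.26 V.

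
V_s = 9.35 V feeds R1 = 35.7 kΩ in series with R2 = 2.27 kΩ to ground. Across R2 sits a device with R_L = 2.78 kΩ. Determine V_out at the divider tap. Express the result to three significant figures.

V_out ≈ 0.316 V

The load sits in parallel with R2, giving an effective lower resistance R2' = R2·R_L/(R2+R_L) = 1.250 kΩ.
Then V_out = V_s · R2'/(R1 + R2') = 9.35 × 1.250/36.95 = 0.3162 V.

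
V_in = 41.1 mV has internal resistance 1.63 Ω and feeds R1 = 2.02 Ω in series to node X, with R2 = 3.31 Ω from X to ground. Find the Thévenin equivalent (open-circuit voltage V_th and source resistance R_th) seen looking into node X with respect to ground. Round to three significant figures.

V_th ≈ 19.5 mV, R_th ≈ 1.74 Ω

R1' = 1.63 + 2.02 = 3.650 Ω (source resistance + R1).
Open-circuit (no load on X): V_th = V_in · R2/(R1' + R2) = 41.1 × 3.31/(3.650 + 3.31) = 19.55 mV.
Zeroing V_in shorts the top of R1' to ground, so R_th = R1' ‖ R2 = 1.736 Ω.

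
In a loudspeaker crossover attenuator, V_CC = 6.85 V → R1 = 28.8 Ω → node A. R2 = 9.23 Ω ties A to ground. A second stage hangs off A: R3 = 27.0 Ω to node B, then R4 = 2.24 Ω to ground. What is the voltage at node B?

Node A sees R2 in parallel with the series input of stage 2, R3 + R4 = 29.24 Ω.
Effective lower resistance at A: R2 ‖ 29.24 = 7.015 Ω.
V_A = 6.85 × 7.015/(28.8 + 7.015) = 1.342 V.
V_B = V_A × 0.07661 = 0.1028 V.

V_B ≈ 0.103 V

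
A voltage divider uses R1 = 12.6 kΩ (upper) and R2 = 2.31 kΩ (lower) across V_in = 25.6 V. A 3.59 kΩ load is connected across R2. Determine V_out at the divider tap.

First combine the lower leg with the load: R2 ‖ R_L = 1.406 kΩ.
Voltage divider with the loaded lower leg: V_out = 25.6 × 1.406/(12.6 + 1.406) = 25.6 × 0.1004 = 2.569 V.

V_out ≈ 2.57 V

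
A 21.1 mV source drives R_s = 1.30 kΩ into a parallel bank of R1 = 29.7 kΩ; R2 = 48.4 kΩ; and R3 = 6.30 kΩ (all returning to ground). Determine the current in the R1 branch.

Equivalent of the parallel group: R_p = 4.693 kΩ.
Node voltage V_A = V_s · R_p/(R_s + R_p) = 21.1 × 0.7831 = 16.52 mV.
Branch current I = V_A/R1 = 16.52/29.7 = 0.5563 µA.

I ≈ 0.556 µA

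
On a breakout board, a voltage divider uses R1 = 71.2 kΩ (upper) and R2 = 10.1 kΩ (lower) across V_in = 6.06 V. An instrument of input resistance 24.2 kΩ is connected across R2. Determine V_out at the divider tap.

R2 ‖ R_L = (10.1 × 24.2)/(10.1 + 24.2) = 7.126 kΩ.
Then V_out = V_in · R2'/(R1 + R2') = 6.06 × 7.126/78.33 = 0.5513 V.

V_out ≈ 0.551 V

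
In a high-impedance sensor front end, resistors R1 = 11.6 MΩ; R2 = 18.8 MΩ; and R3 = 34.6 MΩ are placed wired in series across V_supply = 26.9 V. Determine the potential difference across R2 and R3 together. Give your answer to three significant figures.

V ≈ 22.1 V

Series total: ΣR = 11.6 + 18.8 + 34.6 = 65.00 MΩ.
R_{R2..R3} = 18.8 + 34.6 = 53.40 MΩ.
V = V_supply · R/ΣR = 26.9 × 0.8215 = 22.10 V.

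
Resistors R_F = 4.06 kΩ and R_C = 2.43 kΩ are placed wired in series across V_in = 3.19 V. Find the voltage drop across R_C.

V ≈ 1.19 V

Series total: ΣR = 4.06 + 2.43 = 6.490 kΩ.
Voltage divider: V = V_in · (2.430 / 6.490) = 3.19 × 0.3744 = 1.194 V.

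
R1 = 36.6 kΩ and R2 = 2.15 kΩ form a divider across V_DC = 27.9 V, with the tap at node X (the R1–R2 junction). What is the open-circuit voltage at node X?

With X open, the divider is unloaded: V_th = 27.9 × 2.15/38.75 = 1.548 V.

V_th ≈ 1.55 V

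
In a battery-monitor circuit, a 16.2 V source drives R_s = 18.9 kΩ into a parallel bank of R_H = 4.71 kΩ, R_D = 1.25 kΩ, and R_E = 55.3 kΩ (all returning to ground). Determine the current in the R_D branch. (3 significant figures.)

I ≈ 0.633 mA

Parallel bank: R_p = 1/(1/4.71 + 1/1.25 + 1/55.3) = 0.9705 kΩ.
V_A = 16.2 × 0.9705/19.87 = 0.7912 V.
I(R_D) = V_A / R_D = 0.7912/1.25 = 0.6330 mA.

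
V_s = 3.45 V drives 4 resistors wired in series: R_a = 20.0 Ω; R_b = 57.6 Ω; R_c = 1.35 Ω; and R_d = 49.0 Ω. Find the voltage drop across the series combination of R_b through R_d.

Series total: ΣR = 20.0 + 57.6 + 1.35 + 49.0 = 128.0 Ω.
R_{R_b..R_d} = 57.6 + 1.35 + 49.0 = 108.0 Ω.
By the voltage-divider rule, V = 3.45 × 108.0/128.0 = 2.911 V.

V ≈ 2.91 V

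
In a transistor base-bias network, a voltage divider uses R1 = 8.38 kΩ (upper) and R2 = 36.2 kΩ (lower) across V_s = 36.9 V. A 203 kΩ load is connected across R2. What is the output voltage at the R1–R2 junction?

V_out ≈ 29.0 V

The load sits in parallel with R2, giving an effective lower resistance R2' = R2·R_L/(R2+R_L) = 30.72 kΩ.
Then V_out = V_s · R2'/(R1 + R2') = 36.9 × 30.72/39.10 = 28.99 V.
(Unloaded it would be 30.0 V; the load pulls it down.)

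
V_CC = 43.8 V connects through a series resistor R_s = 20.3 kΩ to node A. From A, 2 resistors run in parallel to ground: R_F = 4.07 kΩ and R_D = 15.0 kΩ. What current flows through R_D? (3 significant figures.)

Parallel bank: R_p = 1/(1/4.07 + 1/15.0) = 3.201 kΩ.
V_A by voltage divider: V_A = 43.8 × 3.201/(20.3 + 3.201) = 5.966 V.
Branch current I = V_A/R_D = 5.966/15.0 = 0.3978 mA.

I ≈ 0.398 mA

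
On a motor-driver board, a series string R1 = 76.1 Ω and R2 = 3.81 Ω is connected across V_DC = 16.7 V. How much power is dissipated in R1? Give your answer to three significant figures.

P ≈ 3.32 W

The common current is I = 16.7/79.91 = 0.2090 A.
P(R1) = I²·R1 = (0.2090)² × 76.1 = 3.324 W.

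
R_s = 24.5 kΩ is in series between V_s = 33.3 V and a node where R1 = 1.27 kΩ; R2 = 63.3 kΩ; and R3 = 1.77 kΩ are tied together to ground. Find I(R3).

I ≈ 0.545 mA

Equivalent of the parallel group: R_p = 0.7309 kΩ.
V_A by voltage divider: V_A = 33.3 × 0.7309/(24.5 + 0.7309) = 0.9647 V.
I(R3) = V_A / R3 = 0.9647/1.77 = 0.5450 mA.
(Equivalently: I_total = 1.320 mA, then current-divider fraction G_k/ΣG = 0.4129.)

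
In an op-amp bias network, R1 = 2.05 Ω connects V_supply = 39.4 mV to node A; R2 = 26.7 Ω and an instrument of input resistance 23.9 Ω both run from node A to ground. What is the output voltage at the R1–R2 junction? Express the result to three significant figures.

First combine the lower leg with the load: R2 ‖ R_L = 12.61 Ω.
Now apply the divider: V_out = 39.4 × 0.8602 = 33.89 mV.
(Unloaded it would be 36.6 mV; the load pulls it down.)

V_out ≈ 33.9 mV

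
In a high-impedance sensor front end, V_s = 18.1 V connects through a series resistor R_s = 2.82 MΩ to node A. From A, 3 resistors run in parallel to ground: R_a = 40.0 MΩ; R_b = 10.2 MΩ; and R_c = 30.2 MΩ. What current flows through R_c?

I ≈ 0.416 µA

Combine the parallel branches: R_p = (1/40.0 + 1/10.2 + 1/30.2)⁻¹ = 6.404 MΩ.
Node voltage V_A = V_s · R_p/(R_s + R_p) = 18.1 × 0.6943 = 12.57 V.
Branch current I = V_A/R_c = 12.57/30.2 = 0.4161 µA.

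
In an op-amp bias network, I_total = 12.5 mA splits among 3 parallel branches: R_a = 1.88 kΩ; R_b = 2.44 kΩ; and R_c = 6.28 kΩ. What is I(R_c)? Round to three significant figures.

I ≈ 1.81 mA

Conductances: ΣG = 1/1.88 + 1/2.44 + 1/6.28 = 1.101 (1/kΩ).
Current divider: I(R_c) = I_total · G_k/ΣG = 12.5 × (0.1592/1.101) = 12.5 × 0.1446 = 1.808 mA.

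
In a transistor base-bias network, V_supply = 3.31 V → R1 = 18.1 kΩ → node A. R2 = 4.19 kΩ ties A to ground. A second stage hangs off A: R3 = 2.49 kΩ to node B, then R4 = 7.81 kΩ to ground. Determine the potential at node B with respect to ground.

V_B ≈ 0.355 V

Node A sees R2 in parallel with the series input of stage 2, R3 + R4 = 10.30 kΩ.
Effective lower resistance at A: R2 ‖ 10.30 = 2.978 kΩ.
First divider: V_A = V_supply · 2.978/(18.1 + 2.978) = 0.4677 V.
Stage 2 is unloaded, so V_B = V_A · R4/(R3+R4) = 0.4677 × 7.81/10.30 = 0.3546 V.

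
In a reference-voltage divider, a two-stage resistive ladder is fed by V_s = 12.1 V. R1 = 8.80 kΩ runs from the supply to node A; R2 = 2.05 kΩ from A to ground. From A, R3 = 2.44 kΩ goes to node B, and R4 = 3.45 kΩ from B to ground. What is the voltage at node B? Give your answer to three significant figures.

V_B ≈ 1.04 V

Node A sees R2 in parallel with the series input of stage 2, R3 + R4 = 5.890 kΩ.
R2 ‖ (R3+R4) = 1.521 kΩ.
First divider: V_A = V_s · 1.521/(8.80 + 1.521) = 1.783 V.
V_B = V_A × 0.5857 = 1.044 V.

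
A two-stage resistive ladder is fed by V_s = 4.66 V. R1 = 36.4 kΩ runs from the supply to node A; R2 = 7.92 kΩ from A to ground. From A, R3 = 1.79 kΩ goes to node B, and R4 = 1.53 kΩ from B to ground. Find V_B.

V_B ≈ 0.130 V

The second stage (R3 + R4 = 3.320 kΩ) loads node A in parallel with R2.
R2 ‖ (R3+R4) = 2.339 kΩ.
So V_A = 4.66 × 0.06039 = 0.2814 V.
Stage 2 is unloaded, so V_B = V_A · R4/(R3+R4) = 0.2814 × 1.53/3.320 = 0.1297 V.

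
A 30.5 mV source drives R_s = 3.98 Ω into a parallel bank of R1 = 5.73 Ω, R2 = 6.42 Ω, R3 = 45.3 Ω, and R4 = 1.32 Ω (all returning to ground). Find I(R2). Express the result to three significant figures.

I ≈ 0.877 mA

Combine the parallel branches: R_p = (1/5.73 + 1/6.42 + 1/45.3 + 1/1.32)⁻¹ = 0.9010 Ω.
V_A by voltage divider: V_A = 30.5 × 0.9010/(3.98 + 0.9010) = 5.630 mV.
Branch current I = V_A/R2 = 5.630/6.42 = 0.8769 mA.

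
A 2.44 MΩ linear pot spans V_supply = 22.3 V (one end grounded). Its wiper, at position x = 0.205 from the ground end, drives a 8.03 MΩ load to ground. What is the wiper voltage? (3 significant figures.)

V_out ≈ 4.36 V

Lower segment x·R_p = 0.5002 MΩ; upper segment (1−x)·R_p = 1.940 MΩ.
(x·R_p) ‖ R_L = 0.4709 MΩ.
V_out = 22.3 × 0.4709/(1.940 + 0.4709) = 4.356 V.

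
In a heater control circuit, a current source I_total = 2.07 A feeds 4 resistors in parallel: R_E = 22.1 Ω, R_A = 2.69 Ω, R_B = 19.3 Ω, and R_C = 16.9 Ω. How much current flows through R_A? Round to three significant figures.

ΣG = 1/22.1 + 1/2.69 + 1/19.3 + 1/16.9 = 0.5280.
R_A takes the fraction G_k/ΣG = 0.3717/0.5280 = 0.7041, so I = 2.07 × 0.7041 = 1.457 A.

I ≈ 1.46 A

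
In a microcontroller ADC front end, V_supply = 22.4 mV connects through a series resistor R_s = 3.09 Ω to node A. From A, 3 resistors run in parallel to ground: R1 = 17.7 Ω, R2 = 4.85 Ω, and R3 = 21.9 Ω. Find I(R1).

Parallel bank: R_p = 1/(1/17.7 + 1/4.85 + 1/21.9) = 3.243 Ω.
V_A = 22.4 × 3.243/6.333 = 11.47 mV.
I(R1) = V_A / R1 = 11.47/17.7 = 0.6481 mA.
(Equivalently: I_total = 3.537 mA, then current-divider fraction G_k/ΣG = 0.1832.)

I ≈ 0.648 mA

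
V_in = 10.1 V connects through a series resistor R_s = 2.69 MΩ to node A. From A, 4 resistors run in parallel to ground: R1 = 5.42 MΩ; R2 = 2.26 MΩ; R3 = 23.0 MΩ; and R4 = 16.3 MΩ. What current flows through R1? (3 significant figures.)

I ≈ 0.628 µA

Combine the parallel branches: R_p = (1/5.42 + 1/2.26 + 1/23.0 + 1/16.3)⁻¹ = 1.366 MΩ.
V_A = 10.1 × 1.366/4.056 = 3.402 V.
I(R1) = V_A / R1 = 3.402/5.42 = 0.6277 µA.
(Check via current divider: I_total = 2.490 µA; share G_k/ΣG = 0.2521 → same result.)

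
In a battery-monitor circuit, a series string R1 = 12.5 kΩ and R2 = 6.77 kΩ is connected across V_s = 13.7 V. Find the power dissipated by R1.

ΣR = 19.27 kΩ → I = 13.7/19.27 = 0.7109 mA.
V(R1) = I·R = 8.887 V; P = V·I = 8.887 × 0.7109 = 6.318 mW.

P ≈ 6.32 mW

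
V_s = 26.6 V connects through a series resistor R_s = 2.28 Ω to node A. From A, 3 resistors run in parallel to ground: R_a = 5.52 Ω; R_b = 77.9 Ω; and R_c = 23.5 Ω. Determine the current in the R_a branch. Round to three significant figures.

Equivalent of the parallel group: R_p = 4.227 Ω.
V_A by voltage divider: V_A = 26.6 × 4.227/(2.28 + 4.227) = 17.28 V.
I(R_a) = V_A / R_a = 17.28/5.52 = 3.130 A.
(Check via current divider: I_total = 4.088 A; share G_k/ΣG = 0.7658 → same result.)

I ≈ 3.13 A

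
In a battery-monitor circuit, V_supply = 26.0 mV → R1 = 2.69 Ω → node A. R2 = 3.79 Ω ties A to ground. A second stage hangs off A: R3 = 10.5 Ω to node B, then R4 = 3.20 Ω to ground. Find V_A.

Looking into the second stage from A: R3 + R4 = 13.70 Ω appears in parallel with R2.
Effective lower resistance at A: R2 ‖ 13.70 = 2.969 Ω.
First divider: V_A = V_supply · 2.969/(2.69 + 2.969) = 13.64 mV.

V_A ≈ 13.6 mV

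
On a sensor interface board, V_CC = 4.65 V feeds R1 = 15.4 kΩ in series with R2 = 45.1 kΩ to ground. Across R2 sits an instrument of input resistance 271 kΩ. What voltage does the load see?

V_out ≈ 3.33 V

First combine the lower leg with the load: R2 ‖ R_L = 38.67 kΩ.
Voltage divider with the loaded lower leg: V_out = 4.65 × 38.67/(15.4 + 38.67) = 4.65 × 0.7152 = 3.325 V.
(Unloaded it would be 3.47 V; the load pulls it down.)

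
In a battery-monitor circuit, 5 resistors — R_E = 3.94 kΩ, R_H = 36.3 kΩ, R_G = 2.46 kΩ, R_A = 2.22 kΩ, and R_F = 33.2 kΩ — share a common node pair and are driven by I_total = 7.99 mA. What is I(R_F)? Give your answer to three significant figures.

I ≈ 0.206 mA

Conductances: ΣG = 1/3.94 + 1/36.3 + 1/2.46 + 1/2.22 + 1/33.2 = 1.168 (1/kΩ).
By the current-divider rule, I = I_total · G_k/ΣG = 7.99 × 0.02578 = 0.2060 mA.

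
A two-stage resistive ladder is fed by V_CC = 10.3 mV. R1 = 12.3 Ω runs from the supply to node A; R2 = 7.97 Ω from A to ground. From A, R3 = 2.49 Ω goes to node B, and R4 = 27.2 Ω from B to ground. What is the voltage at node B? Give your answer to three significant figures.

Looking into the second stage from A: R3 + R4 = 29.69 Ω appears in parallel with R2.
Effective lower resistance at A: R2 ‖ 29.69 = 6.283 Ω.
V_A = 10.3 × 6.283/(12.3 + 6.283) = 3.483 mV.
Then the unloaded second divider: V_B = V_A × R4/(R3+R4) = 3.483 × 0.9161 = 3.191 mV.

V_B ≈ 3.19 mV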